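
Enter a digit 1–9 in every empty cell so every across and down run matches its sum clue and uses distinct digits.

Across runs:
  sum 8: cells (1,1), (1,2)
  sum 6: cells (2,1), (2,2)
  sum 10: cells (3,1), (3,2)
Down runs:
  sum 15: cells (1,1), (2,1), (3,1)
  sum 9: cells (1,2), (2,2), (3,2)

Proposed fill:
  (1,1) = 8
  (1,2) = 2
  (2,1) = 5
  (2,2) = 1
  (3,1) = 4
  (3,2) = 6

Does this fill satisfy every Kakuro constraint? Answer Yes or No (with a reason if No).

No — the across run (1,1)–(1,2) sums to 10, not 8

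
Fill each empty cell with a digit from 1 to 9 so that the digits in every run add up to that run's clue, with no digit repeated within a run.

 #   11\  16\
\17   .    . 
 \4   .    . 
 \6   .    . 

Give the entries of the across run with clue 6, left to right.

2 4

17 in 2 cells must be {8,9}; 4 in 2 cells must be {1,3}.
The 17 across and the 11 down share only 8, so R1C1 = 8.
R1C2 = 17 − 8 = 9 completes the 17 across.
Given what's placed, R2C1 must be 1 to fit the 4 across and 11 down.
R2C2 = 4 − 1 = 3 completes the 4 across.
R3C1 = 11 − 9 = 2 completes the 11 down.
R3C2 = 6 − 2 = 4 completes the 6 across.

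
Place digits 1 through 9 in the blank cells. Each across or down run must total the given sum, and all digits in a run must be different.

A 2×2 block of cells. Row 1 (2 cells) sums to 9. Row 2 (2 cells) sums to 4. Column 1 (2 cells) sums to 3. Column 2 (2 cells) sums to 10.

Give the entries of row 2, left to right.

4 in 2 cells must be {1,3}; 3 in 2 cells must be {1,2}.
The 4 across and the 3 down share only 1, so (2,1) = 1.
(2,2) = 4 − 1 = 3 completes the 4 across.
(1,1) = 3 − 1 = 2 completes the 3 down.
(1,2) = 9 − 2 = 7 completes the 9 across.

1 3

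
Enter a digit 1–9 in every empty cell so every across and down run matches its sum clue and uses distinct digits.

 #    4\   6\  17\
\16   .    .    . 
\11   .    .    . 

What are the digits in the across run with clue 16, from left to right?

4 in 2 cells must be {1,3}; 17 in 2 cells must be {8,9}.
The 11 across and the 17 down share only 8, so R2C3 = 8.
R1C3 = 17 − 8 = 9 completes the 17 down.
Given what's placed, R2C1 must be 1 to fit the 11 across and 4 down.
R2C2 = 11 − 9 = 2 completes the 11 across.
R1C1 = 4 − 1 = 3 completes the 4 down.
R1C2 = 16 − 12 = 4 completes the 16 across.

3 4 9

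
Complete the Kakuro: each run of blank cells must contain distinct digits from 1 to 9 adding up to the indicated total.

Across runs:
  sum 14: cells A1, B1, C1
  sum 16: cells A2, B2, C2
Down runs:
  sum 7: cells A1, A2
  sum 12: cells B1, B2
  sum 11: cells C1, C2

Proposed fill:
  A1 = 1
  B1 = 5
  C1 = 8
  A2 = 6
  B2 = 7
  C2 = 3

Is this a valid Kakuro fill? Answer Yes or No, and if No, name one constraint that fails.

Yes

Across: 1+5+8=14; 6+7+3=16. Down: 1+6=7; 5+7=12; 8+3=11. No digit repeats within any run.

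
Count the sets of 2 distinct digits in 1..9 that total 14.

2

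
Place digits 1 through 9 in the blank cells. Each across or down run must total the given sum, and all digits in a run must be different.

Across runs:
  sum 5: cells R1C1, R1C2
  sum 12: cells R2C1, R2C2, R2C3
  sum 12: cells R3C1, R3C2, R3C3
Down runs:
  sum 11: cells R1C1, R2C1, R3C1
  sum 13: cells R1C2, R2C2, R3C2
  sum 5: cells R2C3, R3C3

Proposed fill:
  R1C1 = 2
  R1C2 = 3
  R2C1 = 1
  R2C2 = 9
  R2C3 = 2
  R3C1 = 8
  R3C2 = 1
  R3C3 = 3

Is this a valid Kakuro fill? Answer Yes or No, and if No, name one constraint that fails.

Yes

Across: 2+3=5; 1+9+2=12; 8+1+3=12. Down: 2+1+8=11; 3+9+1=13; 2+3=5. No digit repeats within any run.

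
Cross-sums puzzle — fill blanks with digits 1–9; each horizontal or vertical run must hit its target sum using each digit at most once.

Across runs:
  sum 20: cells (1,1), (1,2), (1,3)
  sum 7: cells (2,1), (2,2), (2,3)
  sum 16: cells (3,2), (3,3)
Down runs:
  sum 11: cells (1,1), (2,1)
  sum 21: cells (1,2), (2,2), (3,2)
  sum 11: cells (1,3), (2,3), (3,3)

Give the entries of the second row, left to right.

2, 4, 1

7 in 3 cells must be {1,2,4}; 16 in 2 cells must be {7,9}.
Only 4 fits (2,2) under both its across sum 7 and down sum 21.
Given what's placed, (3,2) must be 9 to fit the 16 across and 21 down.
(3,3) = 16 − 9 = 7 completes the 16 across.
(1,2) = 21 − 13 = 8 completes the 21 down.
(1,3) = 3: the only remaining digit allowed by both the 20 across and the 11 down.
Given what's placed, (2,1) must be 2 to fit the 7 across and 11 down.
(2,3) = 7 − 6 = 1 completes the 7 across.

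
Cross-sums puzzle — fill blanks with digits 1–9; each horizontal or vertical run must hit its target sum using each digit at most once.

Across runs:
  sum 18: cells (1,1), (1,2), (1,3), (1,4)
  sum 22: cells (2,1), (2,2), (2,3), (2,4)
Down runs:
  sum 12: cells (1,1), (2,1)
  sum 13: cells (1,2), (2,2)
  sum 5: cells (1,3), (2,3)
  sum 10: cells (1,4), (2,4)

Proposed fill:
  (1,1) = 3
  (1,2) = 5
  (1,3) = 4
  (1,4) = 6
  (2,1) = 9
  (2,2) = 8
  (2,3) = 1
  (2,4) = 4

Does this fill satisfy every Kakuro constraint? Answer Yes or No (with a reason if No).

Yes

Across: 3+5+4+6=18; 9+8+1+4=22. Down: 3+9=12; 5+8=13; 4+1=5; 6+4=10. No digit repeats within any run.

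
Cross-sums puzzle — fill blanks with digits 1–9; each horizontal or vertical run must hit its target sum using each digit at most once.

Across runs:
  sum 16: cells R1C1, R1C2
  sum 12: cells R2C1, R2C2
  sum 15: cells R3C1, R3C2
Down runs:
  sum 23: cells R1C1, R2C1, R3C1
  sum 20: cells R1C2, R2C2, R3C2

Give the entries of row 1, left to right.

9 7

16 in 2 cells must be {7,9}; 23 in 3 cells must be {6,8,9}.
The 16 across and the 23 down share only 9, so R1C1 = 9.
R1C2 = 16 − 9 = 7 completes the 16 across.
Given what's placed, R2C1 must be 8 to fit the 12 across and 23 down.
R2C2 = 12 − 8 = 4 completes the 12 across.
R3C1 = 23 − 17 = 6 completes the 23 down.
R3C2 = 15 − 6 = 9 completes the 15 across.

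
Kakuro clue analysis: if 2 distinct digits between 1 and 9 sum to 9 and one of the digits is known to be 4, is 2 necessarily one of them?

The only way to make 9 from 2 distinct digits under that restriction is {4,5}, which does not contain 2.

No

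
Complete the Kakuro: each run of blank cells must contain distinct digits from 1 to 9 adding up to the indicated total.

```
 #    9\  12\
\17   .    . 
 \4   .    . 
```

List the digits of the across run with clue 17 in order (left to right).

8, 9

17 in 2 cells must be {8,9}; 4 in 2 cells must be {1,3}.
The 17 across and the 9 down share only 8, so R1C1 = 8.
R1C2 = 17 − 8 = 9 completes the 17 across.
R2C1 = 9 − 8 = 1 completes the 9 down.
R2C2 = 4 − 1 = 3 completes the 4 across.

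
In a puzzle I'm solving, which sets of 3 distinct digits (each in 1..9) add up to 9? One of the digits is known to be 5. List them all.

{1,3,5}

3 distinct digits from 1–9 sum between 6 and 24.
Keeping only sets containing 5.
Only one set works: {1,3,5}.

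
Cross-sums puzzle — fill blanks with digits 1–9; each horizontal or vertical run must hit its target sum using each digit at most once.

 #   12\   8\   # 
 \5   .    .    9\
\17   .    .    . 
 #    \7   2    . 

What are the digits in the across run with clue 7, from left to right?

2, 5

R1C2 = 1: the only remaining digit allowed by both the 5 across and the 8 down.
R2C2 = 8 − 3 = 5 completes the 8 down.
R3C3 = 7 − 2 = 5 completes the 7 across.
R1C1 = 5 − 1 = 4 completes the 5 across.
R2C1 = 12 − 4 = 8 completes the 12 down.
R2C3 = 17 − 13 = 4 completes the 17 across.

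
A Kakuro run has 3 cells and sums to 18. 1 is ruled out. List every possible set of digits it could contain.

{2,7,9}; {3,6,9}; {3,7,8}; {4,5,9}; {4,6,8}; {5,6,7}

3 distinct digits from 1–9 sum between 6 and 24.
Dropping sets that contain 1.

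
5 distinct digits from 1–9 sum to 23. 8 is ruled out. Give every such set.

{1,2,4,7,9}; {1,2,5,6,9}; {1,3,4,6,9}; {1,4,5,6,7}; {2,3,4,5,9}; {2,3,5,6,7}

5 distinct digits from 1–9 sum between 15 and 35.
Dropping sets that contain 8.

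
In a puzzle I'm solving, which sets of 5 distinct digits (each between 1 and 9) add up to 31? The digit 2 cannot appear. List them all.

5 distinct digits from 1–9 sum between 15 and 35.
Dropping sets that contain 2.

{1,6,7,8,9}; {3,4,7,8,9}; {3,5,6,8,9}; {4,5,6,7,9}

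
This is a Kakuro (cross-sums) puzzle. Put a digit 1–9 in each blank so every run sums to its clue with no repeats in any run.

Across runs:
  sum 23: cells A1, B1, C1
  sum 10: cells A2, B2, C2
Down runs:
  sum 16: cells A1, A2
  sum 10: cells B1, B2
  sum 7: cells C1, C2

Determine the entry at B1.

8

23 in 3 cells must be {6,8,9}; 16 in 2 cells must be {7,9}.
The 23 across and the 16 down share only 9, so A1 = 9.
Given what's placed, C1 must be 6 to fit the 23 across and 7 down.
A2 = 16 − 9 = 7 completes the 16 down.
C2 = 7 − 6 = 1 completes the 7 down.
B1 = 23 − 15 = 8 completes the 23 across.
B2 = 10 − 8 = 2 completes the 10 across.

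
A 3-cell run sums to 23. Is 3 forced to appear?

No

The only way to make 23 from 3 distinct digits is {6,8,9}, which does not contain 3.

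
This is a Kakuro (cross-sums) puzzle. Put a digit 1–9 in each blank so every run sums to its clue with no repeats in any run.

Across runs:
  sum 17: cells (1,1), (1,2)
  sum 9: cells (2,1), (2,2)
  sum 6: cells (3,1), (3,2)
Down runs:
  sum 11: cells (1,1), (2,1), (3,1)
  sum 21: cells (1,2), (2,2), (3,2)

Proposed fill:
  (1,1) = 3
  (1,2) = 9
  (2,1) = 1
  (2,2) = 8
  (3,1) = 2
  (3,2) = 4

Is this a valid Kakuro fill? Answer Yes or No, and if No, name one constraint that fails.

No — the across run (1,1)–(1,2) sums to 12, not 17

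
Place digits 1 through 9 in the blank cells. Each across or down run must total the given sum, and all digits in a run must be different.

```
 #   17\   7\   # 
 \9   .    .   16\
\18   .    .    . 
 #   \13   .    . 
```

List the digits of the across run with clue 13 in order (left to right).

17 in 2 cells must be {8,9}; 7 in 3 cells must be {1,2,4}; 16 in 2 cells must be {7,9}.
The 9 across and the 17 down share only 8, so R1C1 = 8.
R1C2 = 9 − 8 = 1 completes the 9 across.
R2C1 = 17 − 8 = 9 completes the 17 down.
R2C3 = 7: the only remaining digit allowed by both the 18 across and the 16 down.
R3C2 = 4: the only remaining digit allowed by both the 13 across and the 7 down.
R3C3 = 13 − 4 = 9 completes the 13 across.
R2C2 = 18 − 16 = 2 completes the 18 across.

4, 9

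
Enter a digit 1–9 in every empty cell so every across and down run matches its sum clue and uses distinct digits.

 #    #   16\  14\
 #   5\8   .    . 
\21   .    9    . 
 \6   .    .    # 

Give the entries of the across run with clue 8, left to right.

2 6

R2C1 = 4: the only remaining digit allowed by both the 21 across and the 5 down.
R2C3 = 21 − 13 = 8 completes the 21 across.
R3C1 = 5 − 4 = 1 completes the 5 down.
R3C2 = 6 − 1 = 5 completes the 6 across.
R1C2 = 16 − 14 = 2 completes the 16 down.
R1C3 = 8 − 2 = 6 completes the 8 across.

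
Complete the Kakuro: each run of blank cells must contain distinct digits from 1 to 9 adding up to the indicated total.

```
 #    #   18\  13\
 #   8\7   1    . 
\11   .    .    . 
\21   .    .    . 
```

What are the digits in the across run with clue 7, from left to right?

1 6

R1C3 = 7 − 1 = 6 completes the 7 across.
Given what's placed, R2C2 must be 8 to fit the 11 across and 18 down.
R2C3 = 2: the only remaining digit allowed by both the 11 across and the 13 down.
R3C2 = 18 − 9 = 9 completes the 18 down.
R3C3 = 13 − 8 = 5 completes the 13 down.
R2C1 = 11 − 10 = 1 completes the 11 across.
R3C1 = 21 − 14 = 7 completes the 21 across.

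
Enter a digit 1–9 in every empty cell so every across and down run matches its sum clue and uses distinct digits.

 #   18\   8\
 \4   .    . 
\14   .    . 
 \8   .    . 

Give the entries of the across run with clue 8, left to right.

6 2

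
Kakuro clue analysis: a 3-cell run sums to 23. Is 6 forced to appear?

Yes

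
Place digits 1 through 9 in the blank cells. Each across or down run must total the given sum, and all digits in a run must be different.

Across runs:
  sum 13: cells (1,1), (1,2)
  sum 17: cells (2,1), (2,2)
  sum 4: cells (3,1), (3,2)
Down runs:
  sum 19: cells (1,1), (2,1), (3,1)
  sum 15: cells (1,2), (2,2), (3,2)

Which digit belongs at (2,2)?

8

17 in 2 cells must be {8,9}; 4 in 2 cells must be {1,3}.
The 4 across and the 19 down share only 3, so (3,1) = 3.
(3,2) = 4 − 3 = 1 completes the 4 across.
Given what's placed, (2,1) must be 9 to fit the 17 across and 19 down.
(2,2) = 17 − 9 = 8 completes the 17 across.
(1,1) = 19 − 12 = 7 completes the 19 down.
(1,2) = 13 − 7 = 6 completes the 13 across.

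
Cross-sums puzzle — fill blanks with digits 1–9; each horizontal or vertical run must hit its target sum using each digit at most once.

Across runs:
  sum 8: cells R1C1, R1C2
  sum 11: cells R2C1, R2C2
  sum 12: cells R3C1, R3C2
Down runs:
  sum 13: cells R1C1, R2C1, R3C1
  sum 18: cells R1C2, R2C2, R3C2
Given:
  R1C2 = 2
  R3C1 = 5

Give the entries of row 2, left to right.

R1C1 = 8 − 2 = 6 completes the 8 across.
R2C1 = 13 − 11 = 2 completes the 13 down.
R2C2 = 11 − 2 = 9 completes the 11 across.
R3C2 = 12 − 5 = 7 completes the 12 across.

2 9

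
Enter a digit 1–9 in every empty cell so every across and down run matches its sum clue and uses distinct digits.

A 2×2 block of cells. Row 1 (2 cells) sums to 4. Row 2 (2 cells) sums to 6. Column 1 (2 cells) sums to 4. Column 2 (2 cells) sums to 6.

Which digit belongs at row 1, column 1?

4 in 2 cells must be {1,3}.
The 4 across and the 6 down share only 1, so (1,2) = 1.
The 6 across and the 4 down share only 1, so (2,1) = 1.
(2,2) = 6 − 1 = 5 completes the 6 across.
(1,1) = 4 − 1 = 3 completes the 4 across.

3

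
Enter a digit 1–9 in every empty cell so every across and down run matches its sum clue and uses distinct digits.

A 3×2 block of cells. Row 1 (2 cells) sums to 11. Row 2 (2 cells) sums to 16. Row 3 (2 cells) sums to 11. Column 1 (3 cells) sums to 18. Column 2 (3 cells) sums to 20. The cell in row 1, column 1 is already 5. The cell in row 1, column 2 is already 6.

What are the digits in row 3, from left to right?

16 in 2 cells must be {7,9}.
Given what's placed, (2,2) must be 9 to fit the 16 across and 20 down.
(3,2) = 20 − 15 = 5 completes the 20 down.
(2,1) = 16 − 9 = 7 completes the 16 across.
(3,1) = 11 − 5 = 6 completes the 11 across.

6 5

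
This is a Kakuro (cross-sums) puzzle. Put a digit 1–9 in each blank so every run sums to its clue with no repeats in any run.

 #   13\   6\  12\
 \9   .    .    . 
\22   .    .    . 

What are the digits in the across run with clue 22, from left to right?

The 22 across and the 6 down share only 5, so R2C2 = 5.
R1C2 = 6 − 5 = 1 completes the 6 down.
Nothing is forced directly, so branch on R1C1, whose candidates are 5 or 6. If R1C1 = 6: then R1C3 would have to be in {2} for the 9 across but in {3,4,5,7,8,9} for the 12 down — contradiction. So R1C1 = 5.
R1C3 = 9 − 6 = 3 completes the 9 across.
R2C1 = 13 − 5 = 8 completes the 13 down.
R2C3 = 22 − 13 = 9 completes the 22 across.

8, 5, 9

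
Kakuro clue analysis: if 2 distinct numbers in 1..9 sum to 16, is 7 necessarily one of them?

The only way to make 16 from 2 distinct digits is {7,9}, which contains 7.

Yes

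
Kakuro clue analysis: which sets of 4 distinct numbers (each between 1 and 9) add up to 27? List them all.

{3,7,8,9}; {4,6,8,9}; {5,6,7,9}

4 distinct digits from 1–9 sum between 10 and 30.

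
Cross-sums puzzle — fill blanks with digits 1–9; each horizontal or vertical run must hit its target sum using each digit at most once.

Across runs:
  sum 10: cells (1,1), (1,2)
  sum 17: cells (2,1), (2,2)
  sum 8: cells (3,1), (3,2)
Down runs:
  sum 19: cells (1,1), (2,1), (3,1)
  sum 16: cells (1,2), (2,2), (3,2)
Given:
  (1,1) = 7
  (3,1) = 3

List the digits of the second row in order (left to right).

9 8

17 in 2 cells must be {8,9}.
(1,2) = 10 − 7 = 3 completes the 10 across.
(2,1) = 19 − 10 = 9 completes the 19 down.
(2,2) = 17 − 9 = 8 completes the 17 across.
(3,2) = 8 − 3 = 5 completes the 8 across.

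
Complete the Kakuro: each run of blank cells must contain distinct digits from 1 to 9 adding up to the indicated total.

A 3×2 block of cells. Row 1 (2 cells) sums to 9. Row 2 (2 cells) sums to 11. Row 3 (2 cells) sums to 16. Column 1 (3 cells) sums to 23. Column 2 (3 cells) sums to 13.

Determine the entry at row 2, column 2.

16 in 2 cells must be {7,9}; 23 in 3 cells must be {6,8,9}.
The 16 across and the 23 down share only 9, so (3,1) = 9.
(3,2) = 16 − 9 = 7 completes the 16 across.
Nothing is forced directly, so branch on (1,1), whose candidates are 6 or 8. If (1,1) = 6: then (1,2) would have to be in {3} for the 9 across but in {1,2,4,5} for the 13 down — contradiction. So (1,1) = 8.
(1,2) = 9 − 8 = 1 completes the 9 across.
(2,1) = 23 − 17 = 6 completes the 23 down.
(2,2) = 11 − 6 = 5 completes the 11 across.

5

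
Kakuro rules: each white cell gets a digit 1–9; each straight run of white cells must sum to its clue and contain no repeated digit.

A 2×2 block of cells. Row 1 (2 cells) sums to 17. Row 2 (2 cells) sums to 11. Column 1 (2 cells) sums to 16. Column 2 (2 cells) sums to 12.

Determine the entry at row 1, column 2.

8

17 in 2 cells must be {8,9}; 16 in 2 cells must be {7,9}.
The 17 across and the 16 down share only 9, so (1,1) = 9.
(1,2) = 17 − 9 = 8 completes the 17 across.
(2,1) = 16 − 9 = 7 completes the 16 down.
(2,2) = 11 − 7 = 4 completes the 11 across.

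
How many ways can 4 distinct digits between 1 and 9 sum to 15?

6

4 distinct digits from 1–9 sum between 10 and 30.
Enumerating: {1,2,3,9}, {1,2,4,8}, {1,2,5,7}, {1,3,4,7}, {1,3,5,6}, {2,3,4,6}.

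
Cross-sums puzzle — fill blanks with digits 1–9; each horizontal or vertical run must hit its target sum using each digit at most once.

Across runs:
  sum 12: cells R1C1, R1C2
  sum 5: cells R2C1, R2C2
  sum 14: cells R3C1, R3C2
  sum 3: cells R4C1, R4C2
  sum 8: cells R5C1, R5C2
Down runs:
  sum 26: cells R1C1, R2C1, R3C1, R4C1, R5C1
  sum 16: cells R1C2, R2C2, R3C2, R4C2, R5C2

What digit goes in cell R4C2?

1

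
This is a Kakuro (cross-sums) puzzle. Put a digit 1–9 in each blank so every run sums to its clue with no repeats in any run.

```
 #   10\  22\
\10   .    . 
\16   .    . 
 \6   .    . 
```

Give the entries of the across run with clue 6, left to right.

1, 5

16 in 2 cells must be {7,9}.
The 16 across and the 10 down share only 7, so R2C1 = 7.
R2C2 = 16 − 7 = 9 completes the 16 across.
Given what's placed, R3C2 must be 5 to fit the 6 across and 22 down.
R1C2 = 22 − 14 = 8 completes the 22 down.
R3C1 = 6 − 5 = 1 completes the 6 across.
R1C1 = 10 − 8 = 2 completes the 10 across.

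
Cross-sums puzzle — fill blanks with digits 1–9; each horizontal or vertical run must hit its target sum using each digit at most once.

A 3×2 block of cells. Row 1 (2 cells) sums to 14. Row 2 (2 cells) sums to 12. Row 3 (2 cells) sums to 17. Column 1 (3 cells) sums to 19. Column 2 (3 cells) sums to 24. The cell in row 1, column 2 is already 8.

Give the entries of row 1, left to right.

17 in 2 cells must be {8,9}; 24 in 3 cells must be {7,8,9}.
(1,1) = 14 − 8 = 6 completes the 14 across.
(3,2) = 9: the only remaining digit allowed by both the 17 across and the 24 down.
(2,2) = 24 − 17 = 7 completes the 24 down.
(3,1) = 17 − 9 = 8 completes the 17 across.
(2,1) = 12 − 7 = 5 completes the 12 across.

6, 8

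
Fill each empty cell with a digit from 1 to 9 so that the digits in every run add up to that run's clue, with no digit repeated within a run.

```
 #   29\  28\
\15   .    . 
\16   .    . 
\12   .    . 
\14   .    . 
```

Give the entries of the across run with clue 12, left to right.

8 4

16 in 2 cells must be {7,9}; 29 in 4 cells must be {5,7,8,9}.
Nothing is forced directly, so branch on R4C1, whose candidates are 5 or 8 or 9. If R4C1 = 8: that forces R4C2 = 6, R2C2 = 9, R1C2 = 8, R2C1 = 7, R3C2 = 5, after which R1C1 would have to be in {7} for the 15 across but in {5,9} for the 29 down — contradiction. If R4C1 = 9: that forces R2C1 = 7, R2C2 = 9, R4C2 = 5, R1C1 = 8, after which R1C2 would have to be in {7} for the 15 across but in {6,8} for the 28 down — contradiction. So R4C1 = 5.
R4C2 = 14 − 5 = 9 completes the 14 across.
Given what's placed, R2C2 must be 7 to fit the 16 across and 28 down.
R1C2 = 8: the only remaining digit allowed by both the 15 across and the 28 down.
R2C1 = 16 − 7 = 9 completes the 16 across.
R3C2 = 28 − 24 = 4 completes the 28 down.
R1C1 = 15 − 8 = 7 completes the 15 across.
R3C1 = 12 − 4 = 8 completes the 12 across.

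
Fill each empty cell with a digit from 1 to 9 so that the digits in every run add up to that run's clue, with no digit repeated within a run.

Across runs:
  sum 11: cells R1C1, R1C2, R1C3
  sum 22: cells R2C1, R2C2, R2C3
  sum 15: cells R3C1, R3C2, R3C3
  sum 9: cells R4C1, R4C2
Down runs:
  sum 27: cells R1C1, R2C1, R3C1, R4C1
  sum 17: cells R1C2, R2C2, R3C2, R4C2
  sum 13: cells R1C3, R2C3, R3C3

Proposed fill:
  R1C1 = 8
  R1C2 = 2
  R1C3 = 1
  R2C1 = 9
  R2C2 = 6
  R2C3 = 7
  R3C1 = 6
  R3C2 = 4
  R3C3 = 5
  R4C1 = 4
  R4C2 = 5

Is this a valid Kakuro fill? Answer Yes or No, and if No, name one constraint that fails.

Across: 8+2+1=11; 9+6+7=22; 6+4+5=15; 4+5=9. Down: 8+9+6+4=27; 2+6+4+5=17; 1+7+5=13. No digit repeats within any run.

Yes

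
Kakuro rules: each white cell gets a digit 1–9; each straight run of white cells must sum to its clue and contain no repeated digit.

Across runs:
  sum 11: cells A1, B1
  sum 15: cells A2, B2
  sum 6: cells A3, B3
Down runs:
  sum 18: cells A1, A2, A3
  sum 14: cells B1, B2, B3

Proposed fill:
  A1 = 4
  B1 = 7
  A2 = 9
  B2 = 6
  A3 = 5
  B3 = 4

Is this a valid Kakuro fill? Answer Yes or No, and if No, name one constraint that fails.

No — the across run A3–B3 sums to 9, not 6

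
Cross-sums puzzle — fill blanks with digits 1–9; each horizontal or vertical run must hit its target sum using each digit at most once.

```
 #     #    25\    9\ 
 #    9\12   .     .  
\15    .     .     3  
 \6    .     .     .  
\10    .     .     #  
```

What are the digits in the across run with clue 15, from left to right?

5 7 3

6 in 3 cells must be {1,2,3}.
No cell is forced outright now. R1C3 can only be 4 or 5 (the digits allowed by both its 12 across and its 9 down). If R1C3 = 5: that forces R1C2 = 7, R3C3 = 1, R3C2 = 3, after which R2C2 would have to be in {4,5,7,8} for the 15 across but in {6,9} for the 25 down — contradiction. So R1C3 = 4.
R1C2 = 12 − 4 = 8 completes the 12 across.
R3C3 = 9 − 7 = 2 completes the 9 down.
Nothing is forced directly, so branch on R2C1, whose candidates are 4 or 5. If R2C1 = 4: then R2C2 would have to be in {8} for the 15 across but in {1,2,3,4,5,6,7,9} for the 25 down — contradiction. So R2C1 = 5.
R2C2 = 15 − 8 = 7 completes the 15 across.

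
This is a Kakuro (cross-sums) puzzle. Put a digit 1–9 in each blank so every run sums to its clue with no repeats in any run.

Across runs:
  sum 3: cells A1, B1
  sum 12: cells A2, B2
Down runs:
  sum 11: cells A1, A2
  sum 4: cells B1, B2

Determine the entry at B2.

3

3 in 2 cells must be {1,2}; 4 in 2 cells must be {1,3}.
The 3 across and the 11 down share only 2, so A1 = 2.
B1 = 3 − 2 = 1 completes the 3 across.
A2 = 11 − 2 = 9 completes the 11 down.
B2 = 12 − 9 = 3 completes the 12 across.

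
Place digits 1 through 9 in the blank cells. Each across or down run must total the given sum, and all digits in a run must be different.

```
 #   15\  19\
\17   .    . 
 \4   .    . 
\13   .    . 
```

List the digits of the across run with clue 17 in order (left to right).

17 in 2 cells must be {8,9}; 4 in 2 cells must be {1,3}.
The 4 across and the 19 down share only 3, so R2C2 = 3.
Given what's placed, R1C2 must be 9 to fit the 17 across and 19 down.
R2C1 = 4 − 3 = 1 completes the 4 across.
R3C2 = 19 − 12 = 7 completes the 19 down.
R1C1 = 17 − 9 = 8 completes the 17 across.
R3C1 = 13 − 7 = 6 completes the 13 across.

8, 9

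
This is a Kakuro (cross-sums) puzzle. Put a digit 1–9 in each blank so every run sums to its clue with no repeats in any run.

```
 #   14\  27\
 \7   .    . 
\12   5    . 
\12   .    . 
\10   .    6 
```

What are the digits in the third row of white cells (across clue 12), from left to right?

R2C2 = 12 − 5 = 7 completes the 12 across.
R4C1 = 10 − 6 = 4 completes the 10 across.
R1C2 = 5: the only remaining digit allowed by both the 7 across and the 27 down.
Given what's placed, R3C1 must be 3 to fit the 12 across and 14 down.
R3C2 = 12 − 3 = 9 completes the 12 across.
R1C1 = 7 − 5 = 2 completes the 7 across.

3 9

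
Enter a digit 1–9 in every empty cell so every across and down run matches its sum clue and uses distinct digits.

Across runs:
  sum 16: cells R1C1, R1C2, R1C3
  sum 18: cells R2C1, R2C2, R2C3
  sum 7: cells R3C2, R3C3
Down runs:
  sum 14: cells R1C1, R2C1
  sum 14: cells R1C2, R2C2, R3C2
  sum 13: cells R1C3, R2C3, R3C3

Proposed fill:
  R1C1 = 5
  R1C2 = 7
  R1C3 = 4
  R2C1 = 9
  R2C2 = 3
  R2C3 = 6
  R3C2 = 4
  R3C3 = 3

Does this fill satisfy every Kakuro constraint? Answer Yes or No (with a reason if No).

Yes

Across: 5+7+4=16; 9+3+6=18; 4+3=7. Down: 5+9=14; 7+3+4=14; 4+6+3=13. No digit repeats within any run.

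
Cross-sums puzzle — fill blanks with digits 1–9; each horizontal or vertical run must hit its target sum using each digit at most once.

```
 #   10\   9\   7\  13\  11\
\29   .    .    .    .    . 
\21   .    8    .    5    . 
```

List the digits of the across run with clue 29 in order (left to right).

R1C2 = 9 − 8 = 1 completes the 9 down.
R1C4 = 13 − 5 = 8 completes the 13 down.
No cell is forced outright now. R2C5 can only be 3 or 4 (the digits allowed by both its 21 across and its 11 down). If R2C5 = 3: then R1C5 would have to be in {4,5,6,7,9} for the 29 across but in {8} for the 11 down — contradiction. So R2C5 = 4.
R1C5 = 11 − 4 = 7 completes the 11 down.
Given what's placed, R1C3 must be 4 to fit the 29 across and 7 down.
R2C3 = 7 − 4 = 3 completes the 7 down.
R1C1 = 29 − 20 = 9 completes the 29 across.
R2C1 = 21 − 20 = 1 completes the 21 across.

9, 1, 4, 8, 7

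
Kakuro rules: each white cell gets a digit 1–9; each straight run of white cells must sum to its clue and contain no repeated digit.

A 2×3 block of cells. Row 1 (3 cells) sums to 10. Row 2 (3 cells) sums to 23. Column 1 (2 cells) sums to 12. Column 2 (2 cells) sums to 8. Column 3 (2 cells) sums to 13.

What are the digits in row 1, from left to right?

23 in 3 cells must be {6,8,9}.
The 23 across and the 8 down share only 6, so (2,2) = 6.
(1,2) = 8 − 6 = 2 completes the 8 down.
Nothing is forced directly, so branch on (1,3), whose candidates are 5 or 7. If (1,3) = 7: then (1,1) would have to be in {1} for the 10 across but in {3,4,5,7,8,9} for the 12 down — contradiction. So (1,3) = 5.
(1,1) = 10 − 7 = 3 completes the 10 across.
(2,1) = 12 − 3 = 9 completes the 12 down.
(2,3) = 23 − 15 = 8 completes the 23 across.

3, 2, 5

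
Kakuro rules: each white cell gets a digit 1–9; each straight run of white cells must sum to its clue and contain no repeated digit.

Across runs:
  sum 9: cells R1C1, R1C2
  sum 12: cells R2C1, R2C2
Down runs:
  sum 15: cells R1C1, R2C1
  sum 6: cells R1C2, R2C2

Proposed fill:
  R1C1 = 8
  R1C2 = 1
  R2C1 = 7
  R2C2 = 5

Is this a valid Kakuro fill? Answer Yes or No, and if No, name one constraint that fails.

Yes

Across: 8+1=9; 7+5=12. Down: 8+7=15; 1+5=6. No digit repeats within any run.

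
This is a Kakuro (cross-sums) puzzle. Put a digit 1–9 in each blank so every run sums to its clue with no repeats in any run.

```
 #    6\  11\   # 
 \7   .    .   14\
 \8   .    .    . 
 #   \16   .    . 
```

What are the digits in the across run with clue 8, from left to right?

2 1 5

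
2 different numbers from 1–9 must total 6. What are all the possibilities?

2 distinct digits from 1–9 sum between 3 and 17.

{1,5}; {2,4}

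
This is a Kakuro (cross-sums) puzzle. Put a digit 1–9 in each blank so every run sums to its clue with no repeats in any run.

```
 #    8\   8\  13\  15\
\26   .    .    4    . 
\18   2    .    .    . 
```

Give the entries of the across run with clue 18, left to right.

R1C1 = 8 − 2 = 6 completes the 8 down.
R1C2 = 7: the only remaining digit allowed by both the 26 across and the 8 down.
R1C4 = 26 − 17 = 9 completes the 26 across.
R2C2 = 8 − 7 = 1 completes the 8 down.
R2C3 = 13 − 4 = 9 completes the 13 down.
R2C4 = 18 − 12 = 6 completes the 18 across.

2, 1, 9, 6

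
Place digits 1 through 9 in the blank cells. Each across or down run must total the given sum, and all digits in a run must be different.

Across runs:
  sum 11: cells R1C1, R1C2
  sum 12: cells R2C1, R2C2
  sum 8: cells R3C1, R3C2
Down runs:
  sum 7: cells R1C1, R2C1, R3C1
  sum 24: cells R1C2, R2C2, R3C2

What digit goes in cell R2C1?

4

7 in 3 cells must be {1,2,4}; 24 in 3 cells must be {7,8,9}.
The 12 across and the 7 down share only 4, so R2C1 = 4.
R2C2 = 12 − 4 = 8 completes the 12 across.
Given what's placed, R3C2 must be 7 to fit the 8 across and 24 down.
R1C1 = 2: the only remaining digit allowed by both the 11 across and the 7 down.
R1C2 = 11 − 2 = 9 completes the 11 across.
R3C1 = 8 − 7 = 1 completes the 8 across.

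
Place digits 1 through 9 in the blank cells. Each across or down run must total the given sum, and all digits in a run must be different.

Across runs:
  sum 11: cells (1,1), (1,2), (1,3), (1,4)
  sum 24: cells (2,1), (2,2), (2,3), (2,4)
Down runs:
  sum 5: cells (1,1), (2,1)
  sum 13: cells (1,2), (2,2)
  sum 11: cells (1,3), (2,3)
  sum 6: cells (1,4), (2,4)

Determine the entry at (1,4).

1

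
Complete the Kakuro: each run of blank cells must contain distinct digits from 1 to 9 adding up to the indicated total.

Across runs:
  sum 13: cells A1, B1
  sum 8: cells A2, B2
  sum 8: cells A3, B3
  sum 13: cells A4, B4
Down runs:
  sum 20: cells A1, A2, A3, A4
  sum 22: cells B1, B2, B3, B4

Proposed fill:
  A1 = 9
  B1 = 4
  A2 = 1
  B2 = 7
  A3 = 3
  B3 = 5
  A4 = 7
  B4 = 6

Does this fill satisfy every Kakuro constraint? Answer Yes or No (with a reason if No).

Yes

Across: 9+4=13; 1+7=8; 3+5=8; 7+6=13. Down: 9+1+3+7=20; 4+7+5+6=22. No digit repeats within any run.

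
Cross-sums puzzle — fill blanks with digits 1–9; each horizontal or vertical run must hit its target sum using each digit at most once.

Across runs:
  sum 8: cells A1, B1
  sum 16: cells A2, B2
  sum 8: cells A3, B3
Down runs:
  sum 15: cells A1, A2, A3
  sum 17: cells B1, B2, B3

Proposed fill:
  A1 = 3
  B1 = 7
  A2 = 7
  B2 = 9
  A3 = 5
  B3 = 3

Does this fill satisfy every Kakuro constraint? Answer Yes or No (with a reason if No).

No — the across run A1–B1 sums to 10, not 8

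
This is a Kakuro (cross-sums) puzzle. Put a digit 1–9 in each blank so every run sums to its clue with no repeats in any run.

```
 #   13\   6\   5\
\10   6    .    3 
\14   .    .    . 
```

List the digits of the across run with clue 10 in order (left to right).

6 1 3

R1C2 = 10 − 9 = 1 completes the 10 across.
R2C1 = 13 − 6 = 7 completes the 13 down.
R2C2 = 6 − 1 = 5 completes the 6 down.
R2C3 = 14 − 12 = 2 completes the 14 across.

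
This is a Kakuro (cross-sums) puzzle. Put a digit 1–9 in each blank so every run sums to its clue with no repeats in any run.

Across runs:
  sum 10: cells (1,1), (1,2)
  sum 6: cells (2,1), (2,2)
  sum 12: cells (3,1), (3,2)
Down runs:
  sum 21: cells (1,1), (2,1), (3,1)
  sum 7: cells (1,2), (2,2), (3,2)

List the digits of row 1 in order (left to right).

9, 1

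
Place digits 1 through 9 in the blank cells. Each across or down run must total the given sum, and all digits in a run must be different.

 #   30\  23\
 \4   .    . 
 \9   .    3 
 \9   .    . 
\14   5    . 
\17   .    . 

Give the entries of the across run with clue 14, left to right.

5, 9

4 in 2 cells must be {1,3}; 17 in 2 cells must be {8,9}.
Given what's placed, R1C2 must be 1 to fit the 4 across and 23 down.
R2C1 = 9 − 3 = 6 completes the 9 across.
R4C2 = 14 − 5 = 9 completes the 14 across.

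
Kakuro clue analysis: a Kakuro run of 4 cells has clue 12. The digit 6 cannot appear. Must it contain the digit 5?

Yes

The only way to make 12 from 4 distinct digits under that restriction is {1,2,4,5}, which contains 5.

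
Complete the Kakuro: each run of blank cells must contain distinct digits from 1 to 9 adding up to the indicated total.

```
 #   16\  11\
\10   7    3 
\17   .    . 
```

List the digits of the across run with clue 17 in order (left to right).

9 8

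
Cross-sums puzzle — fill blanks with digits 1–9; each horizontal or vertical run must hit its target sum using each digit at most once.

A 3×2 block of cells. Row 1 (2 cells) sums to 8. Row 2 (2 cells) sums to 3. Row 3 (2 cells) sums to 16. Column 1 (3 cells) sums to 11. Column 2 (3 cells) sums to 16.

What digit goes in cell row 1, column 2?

5

3 in 2 cells must be {1,2}; 16 in 2 cells must be {7,9}.
The 16 across and the 11 down share only 7, so (3,1) = 7.
(3,2) = 16 − 7 = 9 completes the 16 across.
Given what's placed, (2,1) must be 1 to fit the 3 across and 11 down.
(2,2) = 3 − 1 = 2 completes the 3 across.
(1,1) = 11 − 8 = 3 completes the 11 down.
(1,2) = 8 − 3 = 5 completes the 8 across.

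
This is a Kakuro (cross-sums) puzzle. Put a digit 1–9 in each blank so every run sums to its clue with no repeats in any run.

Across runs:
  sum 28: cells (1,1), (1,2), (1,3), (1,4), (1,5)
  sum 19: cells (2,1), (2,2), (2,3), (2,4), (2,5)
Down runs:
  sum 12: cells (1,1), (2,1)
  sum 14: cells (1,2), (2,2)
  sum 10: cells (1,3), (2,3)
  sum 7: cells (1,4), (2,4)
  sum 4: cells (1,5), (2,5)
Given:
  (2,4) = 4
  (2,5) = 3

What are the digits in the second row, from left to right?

5 6 1 4 3

4 in 2 cells must be {1,3}.
(1,4) = 7 − 4 = 3 completes the 7 down.
(1,5) = 4 − 3 = 1 completes the 4 down.
Nothing is forced directly, so branch on (2,1), whose candidates are 5 or 9. If (2,1) = 9: then (1,1) would have to be in {7,8,9} for the 28 across but in {3} for the 12 down — contradiction. So (2,1) = 5.
(1,1) = 12 − 5 = 7 completes the 12 down.
(2,2) = 6: the only remaining digit allowed by both the 19 across and the 14 down.
(2,3) = 19 − 18 = 1 completes the 19 across.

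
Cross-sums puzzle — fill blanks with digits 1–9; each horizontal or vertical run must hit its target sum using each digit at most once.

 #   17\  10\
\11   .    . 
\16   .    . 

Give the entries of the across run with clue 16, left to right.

16 in 2 cells must be {7,9}; 17 in 2 cells must be {8,9}.
The 16 across and the 17 down share only 9, so R2C1 = 9.
R2C2 = 16 − 9 = 7 completes the 16 across.
R1C1 = 17 − 9 = 8 completes the 17 down.
R1C2 = 11 − 8 = 3 completes the 11 across.

9 7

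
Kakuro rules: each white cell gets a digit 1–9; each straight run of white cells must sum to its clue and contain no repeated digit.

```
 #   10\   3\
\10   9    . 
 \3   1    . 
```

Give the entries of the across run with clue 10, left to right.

9 1

3 in 2 cells must be {1,2}.
R1C2 = 10 − 9 = 1 completes the 10 across.
R2C2 = 3 − 1 = 2 completes the 3 across.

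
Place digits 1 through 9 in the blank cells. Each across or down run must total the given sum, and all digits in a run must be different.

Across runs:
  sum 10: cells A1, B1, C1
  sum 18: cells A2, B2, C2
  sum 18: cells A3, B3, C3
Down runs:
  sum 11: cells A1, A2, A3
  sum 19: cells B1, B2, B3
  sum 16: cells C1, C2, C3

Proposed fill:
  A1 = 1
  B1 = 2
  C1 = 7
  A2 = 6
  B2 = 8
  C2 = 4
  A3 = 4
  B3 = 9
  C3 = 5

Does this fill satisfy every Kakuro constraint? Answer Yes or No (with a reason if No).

Across: 1+2+7=10; 6+8+4=18; 4+9+5=18. Down: 1+6+4=11; 2+8+9=19; 7+4+5=16. No digit repeats within any run.

Yes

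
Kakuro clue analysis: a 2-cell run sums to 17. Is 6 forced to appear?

The only way to make 17 from 2 distinct digits is {8,9}, which does not contain 6.

No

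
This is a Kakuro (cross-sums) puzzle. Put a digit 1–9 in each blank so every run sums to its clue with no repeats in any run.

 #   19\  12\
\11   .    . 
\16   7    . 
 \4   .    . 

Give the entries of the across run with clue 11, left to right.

16 in 2 cells must be {7,9}; 4 in 2 cells must be {1,3}.
R2C2 = 16 − 7 = 9 completes the 16 across.
Given what's placed, R3C1 must be 3 to fit the 4 across and 19 down.
R3C2 = 4 − 3 = 1 completes the 4 across.
R1C1 = 19 − 10 = 9 completes the 19 down.
R1C2 = 11 − 9 = 2 completes the 11 across.

9, 2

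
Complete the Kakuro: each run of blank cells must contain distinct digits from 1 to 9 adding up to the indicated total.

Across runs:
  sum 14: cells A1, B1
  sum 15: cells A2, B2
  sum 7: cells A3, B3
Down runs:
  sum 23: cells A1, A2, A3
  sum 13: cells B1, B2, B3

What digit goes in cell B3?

1

23 in 3 cells must be {6,8,9}.
The 7 across and the 23 down share only 6, so A3 = 6.
B3 = 7 − 6 = 1 completes the 7 across.
Nothing is forced directly, so branch on A1, whose candidates are 8 or 9. If A1 = 8: then B1 would have to be in {6} for the 14 across but in {3,4,5,7,8,9} for the 13 down — contradiction. So A1 = 9.
B1 = 14 − 9 = 5 completes the 14 across.
A2 = 23 − 15 = 8 completes the 23 down.
B2 = 15 − 8 = 7 completes the 15 across.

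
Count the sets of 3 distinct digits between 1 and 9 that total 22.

3 distinct digits from 1–9 sum between 6 and 24.
Enumerating: {5,8,9}, {6,7,9}.

2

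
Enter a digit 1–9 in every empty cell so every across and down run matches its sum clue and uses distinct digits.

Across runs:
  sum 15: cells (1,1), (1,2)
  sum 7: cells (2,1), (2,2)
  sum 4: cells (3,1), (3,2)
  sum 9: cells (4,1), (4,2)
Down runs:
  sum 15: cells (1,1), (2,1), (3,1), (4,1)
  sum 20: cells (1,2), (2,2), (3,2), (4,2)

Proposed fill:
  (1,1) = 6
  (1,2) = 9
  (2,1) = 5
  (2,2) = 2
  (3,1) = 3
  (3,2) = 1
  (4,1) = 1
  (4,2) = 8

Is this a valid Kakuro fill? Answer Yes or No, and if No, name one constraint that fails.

Across: 6+9=15; 5+2=7; 3+1=4; 1+8=9. Down: 6+5+3+1=15; 9+2+1+8=20. No digit repeats within any run.

Yes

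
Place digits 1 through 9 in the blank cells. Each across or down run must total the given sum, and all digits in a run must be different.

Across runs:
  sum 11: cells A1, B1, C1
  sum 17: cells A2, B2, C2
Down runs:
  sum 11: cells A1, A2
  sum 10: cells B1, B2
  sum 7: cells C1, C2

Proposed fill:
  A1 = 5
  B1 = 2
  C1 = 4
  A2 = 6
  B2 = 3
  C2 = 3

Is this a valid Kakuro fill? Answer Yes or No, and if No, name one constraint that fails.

No — the across run A2–C2 sums to 12, not 17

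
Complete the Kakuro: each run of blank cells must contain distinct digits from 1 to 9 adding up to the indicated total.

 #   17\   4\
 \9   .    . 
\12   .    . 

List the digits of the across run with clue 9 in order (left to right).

17 in 2 cells must be {8,9}; 4 in 2 cells must be {1,3}.
The 9 across and the 17 down share only 8, so R1C1 = 8.
R1C2 = 9 − 8 = 1 completes the 9 across.
R2C1 = 17 − 8 = 9 completes the 17 down.
R2C2 = 12 − 9 = 3 completes the 12 across.

8 1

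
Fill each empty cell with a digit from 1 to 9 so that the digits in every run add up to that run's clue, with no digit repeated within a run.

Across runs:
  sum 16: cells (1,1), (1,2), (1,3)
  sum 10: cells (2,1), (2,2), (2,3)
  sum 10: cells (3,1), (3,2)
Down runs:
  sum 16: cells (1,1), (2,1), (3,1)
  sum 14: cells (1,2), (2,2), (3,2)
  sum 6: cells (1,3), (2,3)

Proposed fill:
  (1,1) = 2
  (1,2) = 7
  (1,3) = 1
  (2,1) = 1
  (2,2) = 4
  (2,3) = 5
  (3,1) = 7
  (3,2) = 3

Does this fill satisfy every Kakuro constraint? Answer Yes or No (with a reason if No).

No — the across run (1,1)–(1,3) sums to 10, not 16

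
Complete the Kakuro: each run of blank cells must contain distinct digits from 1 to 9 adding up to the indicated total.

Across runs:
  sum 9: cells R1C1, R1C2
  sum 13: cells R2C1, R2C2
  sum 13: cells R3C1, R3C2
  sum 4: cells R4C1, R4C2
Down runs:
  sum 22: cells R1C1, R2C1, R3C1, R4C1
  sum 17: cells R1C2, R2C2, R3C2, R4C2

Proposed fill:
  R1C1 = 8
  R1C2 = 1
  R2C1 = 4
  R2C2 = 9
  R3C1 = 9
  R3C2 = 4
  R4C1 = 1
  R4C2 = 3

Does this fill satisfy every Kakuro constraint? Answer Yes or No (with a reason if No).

Across: 8+1=9; 4+9=13; 9+4=13; 1+3=4. Down: 8+4+9+1=22; 1+9+4+3=17. No digit repeats within any run.

Yes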